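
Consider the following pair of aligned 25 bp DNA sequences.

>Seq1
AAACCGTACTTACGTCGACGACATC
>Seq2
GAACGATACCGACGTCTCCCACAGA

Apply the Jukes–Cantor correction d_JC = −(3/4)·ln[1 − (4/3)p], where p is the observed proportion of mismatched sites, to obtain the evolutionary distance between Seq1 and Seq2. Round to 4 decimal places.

Mismatches occur at site 1 (A→G), site 5 (C→G), site 6 (G→A), site 10 (T→C), site 11 (T→G), site 17 (G→T), site 18 (A→C), site 20 (G→C), site 24 (T→G), site 25 (C→A).
p = 10/25 = 0.400000.
d = −0.75 · ln(1 − (4/3)·0.400000) = −0.75 · ln(0.466667) = −0.75 · (-0.762139) = 0.5716.

0.5716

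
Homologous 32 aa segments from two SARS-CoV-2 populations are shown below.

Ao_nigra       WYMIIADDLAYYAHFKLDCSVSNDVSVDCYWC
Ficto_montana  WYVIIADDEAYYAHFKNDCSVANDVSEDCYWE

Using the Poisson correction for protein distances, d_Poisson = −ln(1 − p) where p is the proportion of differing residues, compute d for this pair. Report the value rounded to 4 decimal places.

0.2076

Differing sites — 3:M/V; 9:L/E; 17:L/N; 22:S/A; 27:V/E; 32:C/E.
p = 6/32 = 0.187500.
d = −ln(1 − 0.187500) = −ln(0.812500) = 0.2076.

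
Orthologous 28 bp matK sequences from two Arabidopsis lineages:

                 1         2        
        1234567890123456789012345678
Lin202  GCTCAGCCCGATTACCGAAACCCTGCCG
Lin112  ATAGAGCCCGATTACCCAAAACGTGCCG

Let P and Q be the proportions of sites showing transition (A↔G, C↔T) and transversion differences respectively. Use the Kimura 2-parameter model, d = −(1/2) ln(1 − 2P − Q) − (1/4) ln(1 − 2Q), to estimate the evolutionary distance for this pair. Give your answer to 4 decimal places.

0.3043

The sequences differ at positions 1 (G/A, transition), 2 (C/T, transition), 3 (T/A, transversion), 4 (C/G, transversion), 17 (G/C, transversion), 21 (C/A, transversion), 23 (C/G, transversion).
Of the 7 differences, 2 transitions and 5 transversions over 28 sites: P = 2/28 = 0.071429, Q = 5/28 = 0.178571.
d = −0.5·ln(0.678571) − 0.25·ln(0.642858) = −0.5·(-0.387766) − 0.25·(-0.441831) = 0.3043.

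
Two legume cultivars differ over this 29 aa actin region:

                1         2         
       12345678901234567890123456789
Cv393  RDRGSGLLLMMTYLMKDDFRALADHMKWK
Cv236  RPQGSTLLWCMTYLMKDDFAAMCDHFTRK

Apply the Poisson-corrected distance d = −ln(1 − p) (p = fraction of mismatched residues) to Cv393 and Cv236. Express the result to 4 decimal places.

Differing sites — 2:D/P; 3:R/Q; 6:G/T; 9:L/W; 10:M/C; 20:R/A; 22:L/M; 23:A/C; 26:M/F; 27:K/T; 28:W/R.
p = 11/29 = 0.379310.
d = −ln(1 − 0.379310) = −ln(0.620690) = 0.4769.

0.4769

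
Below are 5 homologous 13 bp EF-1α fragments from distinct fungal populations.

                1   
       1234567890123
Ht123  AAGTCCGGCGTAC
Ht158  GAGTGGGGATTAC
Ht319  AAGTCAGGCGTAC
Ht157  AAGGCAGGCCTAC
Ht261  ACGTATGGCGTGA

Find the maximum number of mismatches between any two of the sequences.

8

Pairwise Hamming distances:
  Ht123 vs Ht158: 5
  Ht123 vs Ht319: 1
  Ht123 vs Ht157: 3
  Ht123 vs Ht261: 5
  Ht158 vs Ht319: 5
  Ht158 vs Ht157: 6
  Ht158 vs Ht261: 8
  Ht319 vs Ht157: 2
  Ht319 vs Ht261: 5
  Ht157 vs Ht261: 7
The largest is 8, between Ht158 and Ht261.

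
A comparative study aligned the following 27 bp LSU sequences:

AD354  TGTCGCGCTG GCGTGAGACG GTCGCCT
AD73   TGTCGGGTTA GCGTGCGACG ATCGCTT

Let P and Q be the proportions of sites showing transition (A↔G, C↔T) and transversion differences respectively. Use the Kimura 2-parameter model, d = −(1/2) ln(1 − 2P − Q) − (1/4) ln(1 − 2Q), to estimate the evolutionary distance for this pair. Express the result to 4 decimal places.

0.2714

Differing sites — 6:C/G (Tv); 8:C/T (Ti); 10:G/A (Ti); 16:A/C (Tv); 21:G/A (Ti); 26:C/T (Ti).
Of the 6 differences, 4 transitions and 2 transversions over 27 sites: P = 4/27 = 0.148148, Q = 2/27 = 0.074074.
d = −0.5·ln(0.629630) − 0.25·ln(0.851852) = −0.5·(-0.462623) − 0.25·(-0.160342) = 0.2714.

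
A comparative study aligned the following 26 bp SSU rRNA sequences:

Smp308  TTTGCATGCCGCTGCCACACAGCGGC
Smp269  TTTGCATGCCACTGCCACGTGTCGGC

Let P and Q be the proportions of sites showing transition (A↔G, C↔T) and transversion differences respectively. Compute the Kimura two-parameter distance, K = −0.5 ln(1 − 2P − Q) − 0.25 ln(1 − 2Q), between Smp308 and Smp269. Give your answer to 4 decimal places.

Differing sites — 11:G/A (Ti); 19:A/G (Ti); 20:C/T (Ti); 21:A/G (Ti); 22:G/T (Tv).
Of the 5 differences, 4 transitions and 1 transversion over 26 sites: P = 4/26 = 0.153846, Q = 1/26 = 0.038462.
d = −0.5·ln(0.653846) − 0.25·ln(0.923076) = −0.5·(-0.424883) − 0.25·(-0.080044) = 0.2325.

0.2325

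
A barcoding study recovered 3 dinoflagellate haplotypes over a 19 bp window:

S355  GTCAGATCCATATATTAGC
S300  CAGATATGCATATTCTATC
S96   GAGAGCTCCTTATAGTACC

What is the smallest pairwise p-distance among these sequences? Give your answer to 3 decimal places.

Pairwise Hamming distances:
  S355 vs S300: 8
  S355 vs S96: 6
  S300 vs S96: 8
The smallest is 6 mismatches, between S355 and S96; p = 6/19 = 0.316.

0.316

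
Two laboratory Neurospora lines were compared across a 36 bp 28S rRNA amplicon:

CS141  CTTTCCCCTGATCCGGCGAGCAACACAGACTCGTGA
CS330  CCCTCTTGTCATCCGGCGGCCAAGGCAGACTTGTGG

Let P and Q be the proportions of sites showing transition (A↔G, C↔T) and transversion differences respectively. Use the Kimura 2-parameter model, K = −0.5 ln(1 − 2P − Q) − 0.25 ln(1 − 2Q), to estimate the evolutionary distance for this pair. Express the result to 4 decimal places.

0.4683

The sequences differ at positions 2 (T/C, transition), 3 (T/C, transition), 6 (C/T, transition), 7 (C/T, transition), 8 (C/G, transversion), 10 (G/C, transversion), 19 (A/G, transition), 20 (G/C, transversion), 24 (C/G, transversion), 25 (A/G, transition), 32 (C/T, transition), 36 (A/G, transition).
Of the 12 differences, 8 transitions and 4 transversions over 36 sites: P = 8/36 = 0.222222, Q = 4/36 = 0.111111.
d = −0.5·ln(0.444445) − 0.25·ln(0.777778) = −0.5·(-0.810929) − 0.25·(-0.251314) = 0.4683.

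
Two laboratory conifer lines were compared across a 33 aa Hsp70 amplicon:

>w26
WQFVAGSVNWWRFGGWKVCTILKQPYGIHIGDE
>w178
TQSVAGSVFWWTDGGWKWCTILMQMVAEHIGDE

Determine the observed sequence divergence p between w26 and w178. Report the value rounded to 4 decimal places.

Differing sites — 1:W/T; 3:F/S; 9:N/F; 12:R/T; 13:F/D; 18:V/W; 23:K/M; 25:P/M; 26:Y/V; 27:G/A; 28:I/E.
There are 11 differences over 33 sites, so p = 11/33 = 0.3333.

0.3333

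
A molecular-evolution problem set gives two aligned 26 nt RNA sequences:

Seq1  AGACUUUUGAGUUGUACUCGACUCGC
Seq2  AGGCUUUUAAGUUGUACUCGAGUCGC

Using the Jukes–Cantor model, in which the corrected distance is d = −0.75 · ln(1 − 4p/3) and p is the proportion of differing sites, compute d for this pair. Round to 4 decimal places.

Mismatches occur at site 3 (A↔G), site 9 (G↔A), site 22 (C↔G).
p = 3/26 = 0.115385.
d = −0.75 · ln(1 − (4/3)·0.115385) = −0.75 · ln(0.846153) = −0.75 · (-0.167055) = 0.1253.

0.1253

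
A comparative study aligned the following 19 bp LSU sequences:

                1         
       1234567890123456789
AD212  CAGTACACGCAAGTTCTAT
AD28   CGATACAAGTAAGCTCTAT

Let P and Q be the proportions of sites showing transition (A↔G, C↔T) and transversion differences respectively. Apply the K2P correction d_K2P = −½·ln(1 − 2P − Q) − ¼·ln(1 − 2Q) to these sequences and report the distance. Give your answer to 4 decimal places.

Differing sites — 2:A/G (Ti); 3:G/A (Ti); 8:C/A (Tv); 10:C/T (Ti); 14:T/C (Ti).
Of the 5 differences, 4 transitions and 1 transversion over 19 sites: P = 4/19 = 0.210526, Q = 1/19 = 0.052632.
d = −0.5·ln(0.526316) − 0.25·ln(0.894736) = −0.5·(-0.641853) − 0.25·(-0.111227) = 0.3487.

0.3487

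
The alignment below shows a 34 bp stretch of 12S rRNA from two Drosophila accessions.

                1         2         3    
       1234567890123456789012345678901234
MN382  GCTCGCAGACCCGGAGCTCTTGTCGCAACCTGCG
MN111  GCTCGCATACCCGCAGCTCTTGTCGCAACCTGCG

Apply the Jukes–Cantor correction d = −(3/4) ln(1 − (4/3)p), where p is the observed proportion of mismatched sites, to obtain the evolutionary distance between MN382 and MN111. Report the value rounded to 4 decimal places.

The sequences differ at positions 8 (G/T), 14 (G/C).
p = 2/34 = 0.058824.
d = −0.75 · ln(1 − (4/3)·0.058824) = −0.75 · ln(0.921568) = −0.75 · (-0.081679) = 0.0613.

0.0613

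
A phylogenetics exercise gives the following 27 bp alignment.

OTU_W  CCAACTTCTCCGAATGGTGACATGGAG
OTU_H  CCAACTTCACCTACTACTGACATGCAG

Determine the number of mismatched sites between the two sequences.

The sequences differ at positions 9 (T/A), 12 (G/T), 14 (A/C), 16 (G/A), 17 (G/C), 25 (G/C).
That gives 6 mismatches out of 27 aligned sites, so the Hamming distance is 6.

6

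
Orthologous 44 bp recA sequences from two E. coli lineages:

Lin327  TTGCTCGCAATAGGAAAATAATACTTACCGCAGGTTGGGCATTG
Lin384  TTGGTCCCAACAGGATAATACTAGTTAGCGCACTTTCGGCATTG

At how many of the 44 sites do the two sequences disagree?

10

Differing sites — 4:C/G; 7:G/C; 11:T/C; 16:A/T; 21:A/C; 24:C/G; 28:C/G; 33:G/C; 34:G/T; 37:G/C.
That gives 10 mismatches out of 44 aligned sites, so the Hamming distance is 10.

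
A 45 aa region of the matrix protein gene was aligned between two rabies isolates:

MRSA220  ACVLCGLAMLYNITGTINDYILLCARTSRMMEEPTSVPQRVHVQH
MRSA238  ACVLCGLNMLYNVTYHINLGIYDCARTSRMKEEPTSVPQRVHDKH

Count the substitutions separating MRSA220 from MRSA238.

Differing sites — 8:A/N; 13:I/V; 15:G/Y; 16:T/H; 19:D/L; 20:Y/G; 22:L/Y; 23:L/D; 31:M/K; 43:V/D; 44:Q/K.
That gives 11 mismatches out of 45 aligned sites, so the Hamming distance is 11.

11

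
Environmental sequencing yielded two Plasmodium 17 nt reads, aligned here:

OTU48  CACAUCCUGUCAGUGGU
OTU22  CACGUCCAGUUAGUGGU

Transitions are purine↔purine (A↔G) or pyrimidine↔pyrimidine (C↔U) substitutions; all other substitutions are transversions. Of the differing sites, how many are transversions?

1

Mismatches occur at site 4 (A↔G, transition), site 8 (U↔A, transversion), site 11 (C↔U, transition).
Of the 3 differences, 2 transitions and 1 transversion, so the answer is 1.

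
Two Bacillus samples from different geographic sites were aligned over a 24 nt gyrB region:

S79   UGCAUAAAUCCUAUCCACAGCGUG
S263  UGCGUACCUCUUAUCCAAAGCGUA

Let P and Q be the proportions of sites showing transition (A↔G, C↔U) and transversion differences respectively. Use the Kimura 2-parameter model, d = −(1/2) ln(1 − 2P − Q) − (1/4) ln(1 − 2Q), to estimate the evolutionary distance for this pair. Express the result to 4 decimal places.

Differing sites — 4:A/G (Ti); 7:A/C (Tv); 8:A/C (Tv); 11:C/U (Ti); 18:C/A (Tv); 24:G/A (Ti).
Of the 6 differences, 3 transitions and 3 transversions over 24 sites: P = 3/24 = 0.125000, Q = 3/24 = 0.125000.
d = −0.5·ln(0.625000) − 0.25·ln(0.750000) = −0.5·(-0.470004) − 0.25·(-0.287682) = 0.3069.

0.3069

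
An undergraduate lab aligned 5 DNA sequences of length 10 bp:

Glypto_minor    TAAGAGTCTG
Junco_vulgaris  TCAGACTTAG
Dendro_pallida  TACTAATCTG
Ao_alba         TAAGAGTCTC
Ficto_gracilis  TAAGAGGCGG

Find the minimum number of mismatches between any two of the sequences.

1

Pairwise Hamming distances:
  Glypto_minor vs Junco_vulgaris: 4
  Glypto_minor vs Dendro_pallida: 3
  Glypto_minor vs Ao_alba: 1
  Glypto_minor vs Ficto_gracilis: 2
  Junco_vulgaris vs Dendro_pallida: 6
  Junco_vulgaris vs Ao_alba: 5
  Junco_vulgaris vs Ficto_gracilis: 5
  Dendro_pallida vs Ao_alba: 4
  Dendro_pallida vs Ficto_gracilis: 5
  Ao_alba vs Ficto_gracilis: 3
The smallest is 1, between Glypto_minor and Ao_alba.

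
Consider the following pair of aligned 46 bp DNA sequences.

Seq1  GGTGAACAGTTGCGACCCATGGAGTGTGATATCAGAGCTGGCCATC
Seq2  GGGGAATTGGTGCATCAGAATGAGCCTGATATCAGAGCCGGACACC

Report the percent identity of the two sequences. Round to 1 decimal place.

67.4%

Mismatches occur at site 3 (T→G), site 7 (C→T), site 8 (A→T), site 10 (T→G), site 14 (G→A), site 15 (A→T), site 17 (C→A), site 18 (C→G), site 20 (T→A), site 21 (G→T), site 25 (T→C), site 26 (G→C), site 39 (T→C), site 42 (C→A), site 45 (T→C).
31 of the 46 sites match, so the percent identity is 31/46 × 100 = 67.4%.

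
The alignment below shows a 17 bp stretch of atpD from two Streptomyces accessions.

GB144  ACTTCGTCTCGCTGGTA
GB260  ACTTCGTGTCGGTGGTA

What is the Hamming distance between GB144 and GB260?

2

Mismatches occur at site 8 (C/G), site 12 (C/G).
That gives 2 mismatches out of 17 aligned sites, so the Hamming distance is 2.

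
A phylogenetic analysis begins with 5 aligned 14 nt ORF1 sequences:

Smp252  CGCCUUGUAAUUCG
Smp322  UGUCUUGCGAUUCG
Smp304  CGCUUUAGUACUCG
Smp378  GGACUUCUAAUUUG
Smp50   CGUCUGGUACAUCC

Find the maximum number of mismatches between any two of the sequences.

Pairwise Hamming distances:
  Smp252 vs Smp322: 4
  Smp252 vs Smp304: 5
  Smp252 vs Smp378: 4
  Smp252 vs Smp50: 5
  Smp322 vs Smp304: 7
  Smp322 vs Smp378: 6
  Smp322 vs Smp50: 7
  Smp304 vs Smp378: 8
  Smp304 vs Smp50: 9
  Smp378 vs Smp50: 8
The largest is 9, between Smp304 and Smp50.

9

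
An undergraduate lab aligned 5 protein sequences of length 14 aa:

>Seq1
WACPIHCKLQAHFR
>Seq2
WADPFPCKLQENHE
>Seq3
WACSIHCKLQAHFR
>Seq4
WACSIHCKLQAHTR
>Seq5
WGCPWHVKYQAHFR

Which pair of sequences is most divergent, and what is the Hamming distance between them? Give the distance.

10

Pairwise Hamming distances:
  Seq1 vs Seq2: 7
  Seq1 vs Seq3: 1
  Seq1 vs Seq4: 2
  Seq1 vs Seq5: 4
  Seq2 vs Seq3: 8
  Seq2 vs Seq4: 8
  Seq2 vs Seq5: 10
  Seq3 vs Seq4: 1
  Seq3 vs Seq5: 5
  Seq4 vs Seq5: 6
The largest is 10, between Seq2 and Seq5.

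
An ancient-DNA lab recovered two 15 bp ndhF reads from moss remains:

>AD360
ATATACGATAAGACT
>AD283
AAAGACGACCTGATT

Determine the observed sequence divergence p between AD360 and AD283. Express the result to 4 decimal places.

Differing sites — 2:T/A; 4:T/G; 9:T/C; 10:A/C; 11:A/T; 14:C/T.
There are 6 differences over 15 sites, so p = 6/15 = 0.4000.

0.4000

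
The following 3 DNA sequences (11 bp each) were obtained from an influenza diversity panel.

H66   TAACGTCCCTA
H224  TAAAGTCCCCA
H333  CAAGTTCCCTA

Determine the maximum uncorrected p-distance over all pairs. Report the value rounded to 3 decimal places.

Pairwise Hamming distances:
  H66 vs H224: 2
  H66 vs H333: 3
  H224 vs H333: 4
The largest is 4 mismatches, between H224 and H333; p = 4/11 = 0.364.

0.364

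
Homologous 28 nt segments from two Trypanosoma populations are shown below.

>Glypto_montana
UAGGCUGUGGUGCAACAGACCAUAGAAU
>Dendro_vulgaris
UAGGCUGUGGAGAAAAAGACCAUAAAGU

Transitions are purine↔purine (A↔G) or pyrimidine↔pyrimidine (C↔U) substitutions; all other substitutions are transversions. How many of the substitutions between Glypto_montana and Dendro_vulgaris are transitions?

The sequences differ at positions 11 (U/A, transversion), 13 (C/A, transversion), 16 (C/A, transversion), 25 (G/A, transition), 27 (A/G, transition).
Of the 5 differences, 2 transitions and 3 transversions, so the answer is 2.

2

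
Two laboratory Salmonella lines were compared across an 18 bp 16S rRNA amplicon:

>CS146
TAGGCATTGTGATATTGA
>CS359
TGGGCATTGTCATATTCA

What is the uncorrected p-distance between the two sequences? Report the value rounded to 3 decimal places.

0.167

The sequences differ at positions 2 (A/G), 11 (G/C), 17 (G/C).
There are 3 differences over 18 sites, so p = 3/18 = 0.167.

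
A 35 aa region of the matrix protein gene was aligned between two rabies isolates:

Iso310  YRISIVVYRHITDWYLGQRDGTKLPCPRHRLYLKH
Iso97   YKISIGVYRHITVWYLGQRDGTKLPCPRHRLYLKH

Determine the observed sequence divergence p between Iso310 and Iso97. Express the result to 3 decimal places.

The sequences differ at positions 2 (R/K), 6 (V/G), 13 (D/V).
There are 3 differences over 35 sites, so p = 3/35 = 0.086.

0.086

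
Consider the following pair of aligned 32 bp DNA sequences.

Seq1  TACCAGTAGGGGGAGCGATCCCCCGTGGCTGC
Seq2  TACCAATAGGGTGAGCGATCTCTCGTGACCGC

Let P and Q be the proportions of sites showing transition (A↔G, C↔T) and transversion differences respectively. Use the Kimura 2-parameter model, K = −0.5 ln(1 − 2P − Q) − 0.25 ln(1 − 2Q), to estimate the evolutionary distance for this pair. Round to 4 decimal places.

The sequences differ at positions 6 (G/A, transition), 12 (G/T, transversion), 21 (C/T, transition), 23 (C/T, transition), 28 (G/A, transition), 30 (T/C, transition).
Of the 6 differences, 5 transitions and 1 transversion over 32 sites: P = 5/32 = 0.156250, Q = 1/32 = 0.031250.
d = −0.5·ln(0.656250) − 0.25·ln(0.937500) = −0.5·(-0.421213) − 0.25·(-0.064539) = 0.2267.

0.2267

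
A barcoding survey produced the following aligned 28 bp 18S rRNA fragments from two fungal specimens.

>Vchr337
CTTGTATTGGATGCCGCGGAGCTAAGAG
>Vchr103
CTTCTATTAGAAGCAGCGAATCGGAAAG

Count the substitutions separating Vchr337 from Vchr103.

Differing sites — 4:G/C; 9:G/A; 12:T/A; 15:C/A; 19:G/A; 21:G/T; 23:T/G; 24:A/G; 26:G/A.
That gives 9 mismatches out of 28 aligned sites, so the Hamming distance is 9.

9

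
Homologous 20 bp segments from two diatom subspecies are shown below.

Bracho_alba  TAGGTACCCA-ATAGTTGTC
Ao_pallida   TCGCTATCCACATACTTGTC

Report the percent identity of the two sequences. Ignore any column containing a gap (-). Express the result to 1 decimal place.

78.9%

Excluding the 1 gap column leaves 19 comparable sites.
Mismatches occur at site 2 (A→C), site 4 (G→C), site 7 (C→T), site 15 (G→C).
15 of the 19 comparable sites match, so the percent identity is 15/19 × 100 = 78.9%.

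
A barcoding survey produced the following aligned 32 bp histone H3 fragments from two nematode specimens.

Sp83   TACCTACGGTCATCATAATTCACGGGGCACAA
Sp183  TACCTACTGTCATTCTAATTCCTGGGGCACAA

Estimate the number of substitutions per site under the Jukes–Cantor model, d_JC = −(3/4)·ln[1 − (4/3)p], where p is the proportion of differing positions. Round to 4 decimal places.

0.1752

Mismatches occur at site 8 (G/T), site 14 (C/T), site 15 (A/C), site 22 (A/C), site 23 (C/T).
p = 5/32 = 0.156250.
d = −0.75 · ln(1 − (4/3)·0.156250) = −0.75 · ln(0.791667) = −0.75 · (-0.233614) = 0.1752.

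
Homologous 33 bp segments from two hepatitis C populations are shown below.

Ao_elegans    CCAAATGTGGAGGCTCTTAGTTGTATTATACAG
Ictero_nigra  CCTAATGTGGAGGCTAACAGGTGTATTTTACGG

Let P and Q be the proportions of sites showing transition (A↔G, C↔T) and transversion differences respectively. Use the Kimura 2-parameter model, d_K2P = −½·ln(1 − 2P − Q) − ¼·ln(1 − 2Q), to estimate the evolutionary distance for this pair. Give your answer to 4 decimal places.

0.2495

Differing sites — 3:A/T (Tv); 16:C/A (Tv); 17:T/A (Tv); 18:T/C (Ti); 21:T/G (Tv); 28:A/T (Tv); 32:A/G (Ti).
Of the 7 differences, 2 transitions and 5 transversions over 33 sites: P = 2/33 = 0.060606, Q = 5/33 = 0.151515.
d = −0.5·ln(0.727273) − 0.25·ln(0.696970) = −0.5·(-0.318453) − 0.25·(-0.361013) = 0.2495.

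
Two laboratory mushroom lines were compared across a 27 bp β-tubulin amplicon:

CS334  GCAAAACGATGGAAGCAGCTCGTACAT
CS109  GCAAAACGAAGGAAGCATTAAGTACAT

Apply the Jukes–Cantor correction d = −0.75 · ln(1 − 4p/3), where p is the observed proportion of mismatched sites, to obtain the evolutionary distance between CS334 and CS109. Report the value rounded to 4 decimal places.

Mismatches occur at site 10 (T→A), site 18 (G→T), site 19 (C→T), site 20 (T→A), site 21 (C→A).
p = 5/27 = 0.185185.
d = −0.75 · ln(1 − (4/3)·0.185185) = −0.75 · ln(0.753087) = −0.75 · (-0.283575) = 0.2127.

0.2127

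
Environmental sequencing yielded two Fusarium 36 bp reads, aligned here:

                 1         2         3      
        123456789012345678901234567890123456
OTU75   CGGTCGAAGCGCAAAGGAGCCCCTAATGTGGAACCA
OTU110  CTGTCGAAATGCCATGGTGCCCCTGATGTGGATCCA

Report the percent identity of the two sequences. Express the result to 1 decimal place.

77.8%

Differing sites — 2:G/T; 9:G/A; 10:C/T; 13:A/C; 15:A/T; 18:A/T; 25:A/G; 33:A/T.
28 of the 36 sites match, so the percent identity is 28/36 × 100 = 77.8%.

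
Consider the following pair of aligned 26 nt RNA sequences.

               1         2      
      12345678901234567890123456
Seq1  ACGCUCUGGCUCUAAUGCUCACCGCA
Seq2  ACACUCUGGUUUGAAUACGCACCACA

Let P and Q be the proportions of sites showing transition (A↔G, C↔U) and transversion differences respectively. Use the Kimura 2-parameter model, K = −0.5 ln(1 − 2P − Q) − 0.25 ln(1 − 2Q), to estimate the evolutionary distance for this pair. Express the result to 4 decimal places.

Mismatches occur at site 3 (G/A, transition), site 10 (C/U, transition), site 12 (C/U, transition), site 13 (U/G, transversion), site 17 (G/A, transition), site 19 (U/G, transversion), site 24 (G/A, transition).
Of the 7 differences, 5 transitions and 2 transversions over 26 sites: P = 5/26 = 0.192308, Q = 2/26 = 0.076923.
d = −0.5·ln(0.538461) − 0.25·ln(0.846154) = −0.5·(-0.619040) − 0.25·(-0.167054) = 0.3513.

0.3513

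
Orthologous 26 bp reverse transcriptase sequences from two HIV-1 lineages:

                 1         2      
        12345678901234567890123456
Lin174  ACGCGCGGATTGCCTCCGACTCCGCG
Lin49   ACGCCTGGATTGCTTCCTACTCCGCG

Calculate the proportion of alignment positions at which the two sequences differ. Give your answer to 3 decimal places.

0.154

The sequences differ at positions 5 (G/C), 6 (C/T), 14 (C/T), 18 (G/T).
There are 4 differences over 26 sites, so p = 4/26 = 0.154.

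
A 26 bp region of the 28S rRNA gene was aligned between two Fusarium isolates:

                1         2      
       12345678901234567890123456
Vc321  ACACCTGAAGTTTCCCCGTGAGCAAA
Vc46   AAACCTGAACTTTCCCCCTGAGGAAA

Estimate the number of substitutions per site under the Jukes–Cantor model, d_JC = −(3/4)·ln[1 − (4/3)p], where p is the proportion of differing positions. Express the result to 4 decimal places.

0.1722

The sequences differ at positions 2 (C/A), 10 (G/C), 18 (G/C), 23 (C/G).
p = 4/26 = 0.153846.
d = −0.75 · ln(1 − (4/3)·0.153846) = −0.75 · ln(0.794872) = −0.75 · (-0.229574) = 0.1722.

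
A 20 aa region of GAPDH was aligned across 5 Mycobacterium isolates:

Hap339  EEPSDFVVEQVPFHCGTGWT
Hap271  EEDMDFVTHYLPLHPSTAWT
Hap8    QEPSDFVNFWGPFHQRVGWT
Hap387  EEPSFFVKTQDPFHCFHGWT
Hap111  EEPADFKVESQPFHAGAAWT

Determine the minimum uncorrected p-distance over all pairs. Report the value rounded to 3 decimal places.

Pairwise Hamming distances:
  Hap339 vs Hap271: 10
  Hap339 vs Hap8: 8
  Hap339 vs Hap387: 6
  Hap339 vs Hap111: 7
  Hap271 vs Hap8: 12
  Hap271 vs Hap387: 12
  Hap271 vs Hap111: 11
  Hap8 vs Hap387: 9
  Hap8 vs Hap111: 11
  Hap387 vs Hap111: 11
The smallest is 6 mismatches, between Hap339 and Hap387; p = 6/20 = 0.300.

0.300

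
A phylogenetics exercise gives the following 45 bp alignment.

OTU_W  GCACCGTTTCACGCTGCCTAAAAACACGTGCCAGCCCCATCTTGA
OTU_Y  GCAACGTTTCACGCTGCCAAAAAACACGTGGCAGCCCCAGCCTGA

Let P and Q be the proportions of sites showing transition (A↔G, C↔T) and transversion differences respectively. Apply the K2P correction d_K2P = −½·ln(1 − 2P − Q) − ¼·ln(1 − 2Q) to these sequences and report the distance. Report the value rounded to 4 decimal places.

The sequences differ at positions 4 (C/A, transversion), 19 (T/A, transversion), 31 (C/G, transversion), 40 (T/G, transversion), 42 (T/C, transition).
Of the 5 differences, 1 transition and 4 transversions over 45 sites: P = 1/45 = 0.022222, Q = 4/45 = 0.088889.
d = −0.5·ln(0.866667) − 0.25·ln(0.822222) = −0.5·(-0.143100) − 0.25·(-0.195745) = 0.1205.

0.1205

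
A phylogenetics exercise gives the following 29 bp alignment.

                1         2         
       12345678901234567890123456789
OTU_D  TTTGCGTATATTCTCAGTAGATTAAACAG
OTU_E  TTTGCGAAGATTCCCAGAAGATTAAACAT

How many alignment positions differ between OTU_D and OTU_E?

5

The sequences differ at positions 7 (T/A), 9 (T/G), 14 (T/C), 18 (T/A), 29 (G/T).
That gives 5 mismatches out of 29 aligned sites, so the Hamming distance is 5.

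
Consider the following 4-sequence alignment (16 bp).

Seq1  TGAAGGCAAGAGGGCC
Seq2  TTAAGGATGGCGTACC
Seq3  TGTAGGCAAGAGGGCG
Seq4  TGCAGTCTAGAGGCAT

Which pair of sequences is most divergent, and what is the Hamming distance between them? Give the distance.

Pairwise Hamming distances:
  Seq1 vs Seq2: 7
  Seq1 vs Seq3: 2
  Seq1 vs Seq4: 6
  Seq2 vs Seq3: 9
  Seq2 vs Seq4: 10
  Seq3 vs Seq4: 6
The largest is 10, between Seq2 and Seq4.

10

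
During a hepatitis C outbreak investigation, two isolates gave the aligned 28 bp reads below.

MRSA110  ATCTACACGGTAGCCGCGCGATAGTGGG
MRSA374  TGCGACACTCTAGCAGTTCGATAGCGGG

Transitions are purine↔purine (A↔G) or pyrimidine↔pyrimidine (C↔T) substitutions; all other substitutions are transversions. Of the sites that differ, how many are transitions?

The sequences differ at positions 1 (A/T, transversion), 2 (T/G, transversion), 4 (T/G, transversion), 9 (G/T, transversion), 10 (G/C, transversion), 15 (C/A, transversion), 17 (C/T, transition), 18 (G/T, transversion), 25 (T/C, transition).
Of the 9 differences, 2 transitions and 7 transversions, so the answer is 2.

2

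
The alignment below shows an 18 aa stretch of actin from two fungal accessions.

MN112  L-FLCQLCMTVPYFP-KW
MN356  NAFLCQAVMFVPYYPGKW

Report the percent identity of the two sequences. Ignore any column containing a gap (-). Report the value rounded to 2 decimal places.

68.75%

Excluding the 2 gap columns leaves 16 comparable sites.
Differing sites — 1:L/N; 7:L/A; 8:C/V; 10:T/F; 14:F/Y.
11 of the 16 comparable sites match, so the percent identity is 11/16 × 100 = 68.75%.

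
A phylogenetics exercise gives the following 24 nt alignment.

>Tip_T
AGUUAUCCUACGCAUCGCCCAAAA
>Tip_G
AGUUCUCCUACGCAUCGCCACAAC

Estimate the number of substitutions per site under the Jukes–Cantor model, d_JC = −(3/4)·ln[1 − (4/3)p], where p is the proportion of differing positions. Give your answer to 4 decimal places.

Differing sites — 5:A/C; 20:C/A; 21:A/C; 24:A/C.
p = 4/24 = 0.166667.
d = −0.75 · ln(1 − (4/3)·0.166667) = −0.75 · ln(0.777777) = −0.75 · (-0.251315) = 0.1885.

0.1885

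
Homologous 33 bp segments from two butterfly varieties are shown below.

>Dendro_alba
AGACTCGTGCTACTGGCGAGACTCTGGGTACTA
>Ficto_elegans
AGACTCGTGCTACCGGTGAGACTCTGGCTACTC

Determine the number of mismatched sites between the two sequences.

Differing sites — 14:T/C; 17:C/T; 28:G/C; 33:A/C.
That gives 4 mismatches out of 33 aligned sites, so the Hamming distance is 4.

4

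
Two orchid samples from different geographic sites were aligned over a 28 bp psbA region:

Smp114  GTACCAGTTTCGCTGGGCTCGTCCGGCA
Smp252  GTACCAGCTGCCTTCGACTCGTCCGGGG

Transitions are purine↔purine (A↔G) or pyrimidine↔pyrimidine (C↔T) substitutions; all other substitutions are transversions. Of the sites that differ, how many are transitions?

4

Mismatches occur at site 8 (T/C, transition), site 10 (T/G, transversion), site 12 (G/C, transversion), site 13 (C/T, transition), site 15 (G/C, transversion), site 17 (G/A, transition), site 27 (C/G, transversion), site 28 (A/G, transition).
Of the 8 differences, 4 transitions and 4 transversions, so the answer is 4.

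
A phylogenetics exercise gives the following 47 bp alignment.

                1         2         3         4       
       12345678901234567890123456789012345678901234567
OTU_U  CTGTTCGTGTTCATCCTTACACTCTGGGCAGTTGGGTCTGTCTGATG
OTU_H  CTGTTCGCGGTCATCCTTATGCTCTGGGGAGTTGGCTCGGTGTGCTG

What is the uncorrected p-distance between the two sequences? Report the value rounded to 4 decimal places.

Mismatches occur at site 8 (T→C), site 10 (T→G), site 20 (C→T), site 21 (A→G), site 29 (C→G), site 36 (G→C), site 39 (T→G), site 42 (C→G), site 45 (A→C).
There are 9 differences over 47 sites, so p = 9/47 = 0.1915.

0.1915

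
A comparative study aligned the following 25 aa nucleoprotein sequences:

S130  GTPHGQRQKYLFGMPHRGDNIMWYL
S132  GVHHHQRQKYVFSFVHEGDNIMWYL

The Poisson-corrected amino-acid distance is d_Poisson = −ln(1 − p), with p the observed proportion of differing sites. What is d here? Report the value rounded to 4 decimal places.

The sequences differ at positions 2 (T/V), 3 (P/H), 5 (G/H), 11 (L/V), 13 (G/S), 14 (M/F), 15 (P/V), 17 (R/E).
p = 8/25 = 0.320000.
d = −ln(1 − 0.320000) = −ln(0.680000) = 0.3857.

0.3857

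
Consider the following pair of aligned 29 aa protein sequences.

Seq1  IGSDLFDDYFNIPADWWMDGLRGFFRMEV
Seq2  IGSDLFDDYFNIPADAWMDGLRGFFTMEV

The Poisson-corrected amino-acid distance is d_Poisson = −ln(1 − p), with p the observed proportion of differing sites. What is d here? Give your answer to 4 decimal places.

0.0715

Differing sites — 16:W/A; 26:R/T.
p = 2/29 = 0.068966.
d = −ln(1 − 0.068966) = −ln(0.931034) = 0.0715.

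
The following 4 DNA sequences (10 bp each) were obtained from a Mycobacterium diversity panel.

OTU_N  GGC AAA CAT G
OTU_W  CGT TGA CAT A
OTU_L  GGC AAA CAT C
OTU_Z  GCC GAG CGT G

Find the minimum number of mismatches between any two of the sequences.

Pairwise Hamming distances:
  OTU_N vs OTU_W: 5
  OTU_N vs OTU_L: 1
  OTU_N vs OTU_Z: 4
  OTU_W vs OTU_L: 5
  OTU_W vs OTU_Z: 8
  OTU_L vs OTU_Z: 5
The smallest is 1, between OTU_N and OTU_L.

1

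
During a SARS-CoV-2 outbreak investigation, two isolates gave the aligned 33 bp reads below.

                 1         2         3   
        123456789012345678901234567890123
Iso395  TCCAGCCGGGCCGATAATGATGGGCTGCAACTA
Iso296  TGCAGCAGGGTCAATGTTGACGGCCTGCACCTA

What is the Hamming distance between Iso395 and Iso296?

9

Mismatches occur at site 2 (C/G), site 7 (C/A), site 11 (C/T), site 13 (G/A), site 16 (A/G), site 17 (A/T), site 21 (T/C), site 24 (G/C), site 30 (A/C).
That gives 9 mismatches out of 33 aligned sites, so the Hamming distance is 9.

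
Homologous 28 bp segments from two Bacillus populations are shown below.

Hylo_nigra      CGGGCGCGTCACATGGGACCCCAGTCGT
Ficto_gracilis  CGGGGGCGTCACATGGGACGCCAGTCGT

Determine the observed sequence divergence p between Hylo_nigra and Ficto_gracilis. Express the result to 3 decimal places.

0.071

The sequences differ at positions 5 (C/G), 20 (C/G).
There are 2 differences over 28 sites, so p = 2/28 = 0.071.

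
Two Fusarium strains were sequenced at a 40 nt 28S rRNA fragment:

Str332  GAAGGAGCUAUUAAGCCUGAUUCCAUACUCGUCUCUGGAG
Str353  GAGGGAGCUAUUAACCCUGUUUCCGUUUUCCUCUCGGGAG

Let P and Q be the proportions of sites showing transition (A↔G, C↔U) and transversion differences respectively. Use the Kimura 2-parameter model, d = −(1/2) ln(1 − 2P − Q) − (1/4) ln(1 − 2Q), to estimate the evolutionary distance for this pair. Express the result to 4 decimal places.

0.2327

The sequences differ at positions 3 (A/G, transition), 15 (G/C, transversion), 20 (A/U, transversion), 25 (A/G, transition), 27 (A/U, transversion), 28 (C/U, transition), 31 (G/C, transversion), 36 (U/G, transversion).
Of the 8 differences, 3 transitions and 5 transversions over 40 sites: P = 3/40 = 0.075000, Q = 5/40 = 0.125000.
d = −0.5·ln(0.725000) − 0.25·ln(0.750000) = −0.5·(-0.321584) − 0.25·(-0.287682) = 0.2327.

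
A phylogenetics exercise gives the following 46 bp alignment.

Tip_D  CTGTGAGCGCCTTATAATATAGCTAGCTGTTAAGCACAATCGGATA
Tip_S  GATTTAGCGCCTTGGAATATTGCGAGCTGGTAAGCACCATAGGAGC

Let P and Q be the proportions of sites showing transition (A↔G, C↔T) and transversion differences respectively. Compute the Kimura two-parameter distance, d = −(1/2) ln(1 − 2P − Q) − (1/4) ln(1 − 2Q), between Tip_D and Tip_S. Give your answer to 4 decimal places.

The sequences differ at positions 1 (C/G, transversion), 2 (T/A, transversion), 3 (G/T, transversion), 5 (G/T, transversion), 14 (A/G, transition), 15 (T/G, transversion), 21 (A/T, transversion), 24 (T/G, transversion), 30 (T/G, transversion), 38 (A/C, transversion), 41 (C/A, transversion), 45 (T/G, transversion), 46 (A/C, transversion).
Of the 13 differences, 1 transition and 12 transversions over 46 sites: P = 1/46 = 0.021739, Q = 12/46 = 0.260870.
d = −0.5·ln(0.695652) − 0.25·ln(0.478260) = −0.5·(-0.362906) − 0.25·(-0.737601) = 0.3659.

0.3659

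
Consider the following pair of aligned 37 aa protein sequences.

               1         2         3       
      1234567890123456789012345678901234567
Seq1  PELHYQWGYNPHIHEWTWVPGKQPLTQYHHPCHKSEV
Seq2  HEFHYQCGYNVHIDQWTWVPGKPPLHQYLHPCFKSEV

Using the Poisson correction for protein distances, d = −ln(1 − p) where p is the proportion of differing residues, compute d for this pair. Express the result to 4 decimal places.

0.3151

The sequences differ at positions 1 (P/H), 3 (L/F), 7 (W/C), 11 (P/V), 14 (H/D), 15 (E/Q), 23 (Q/P), 26 (T/H), 29 (H/L), 33 (H/F).
p = 10/37 = 0.270270.
d = −ln(1 − 0.270270) = −ln(0.729730) = 0.3151.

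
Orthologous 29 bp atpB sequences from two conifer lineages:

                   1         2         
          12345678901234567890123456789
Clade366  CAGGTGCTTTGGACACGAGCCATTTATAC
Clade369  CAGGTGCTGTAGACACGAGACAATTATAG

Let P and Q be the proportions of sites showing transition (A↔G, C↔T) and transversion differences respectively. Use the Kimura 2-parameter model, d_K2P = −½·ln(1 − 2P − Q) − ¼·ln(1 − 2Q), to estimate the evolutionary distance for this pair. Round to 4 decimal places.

The sequences differ at positions 9 (T/G, transversion), 11 (G/A, transition), 20 (C/A, transversion), 23 (T/A, transversion), 29 (C/G, transversion).
Of the 5 differences, 1 transition and 4 transversions over 29 sites: P = 1/29 = 0.034483, Q = 4/29 = 0.137931.
d = −0.5·ln(0.793103) − 0.25·ln(0.724138) = −0.5·(-0.231802) − 0.25·(-0.322773) = 0.1966.

0.1966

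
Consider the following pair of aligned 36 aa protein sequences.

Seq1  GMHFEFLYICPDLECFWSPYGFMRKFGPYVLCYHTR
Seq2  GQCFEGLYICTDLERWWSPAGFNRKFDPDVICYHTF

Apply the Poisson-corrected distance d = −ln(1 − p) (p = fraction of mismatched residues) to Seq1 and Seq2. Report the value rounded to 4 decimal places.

0.4055

The sequences differ at positions 2 (M/Q), 3 (H/C), 6 (F/G), 11 (P/T), 15 (C/R), 16 (F/W), 20 (Y/A), 23 (M/N), 27 (G/D), 29 (Y/D), 31 (L/I), 36 (R/F).
p = 12/36 = 0.333333.
d = −ln(1 − 0.333333) = −ln(0.666667) = 0.4055.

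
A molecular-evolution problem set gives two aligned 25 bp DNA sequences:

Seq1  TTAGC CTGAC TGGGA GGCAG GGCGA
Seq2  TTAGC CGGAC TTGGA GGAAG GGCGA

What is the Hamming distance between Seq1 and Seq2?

The sequences differ at positions 7 (T/G), 12 (G/T), 18 (C/A).
That gives 3 mismatches out of 25 aligned sites, so the Hamming distance is 3.

3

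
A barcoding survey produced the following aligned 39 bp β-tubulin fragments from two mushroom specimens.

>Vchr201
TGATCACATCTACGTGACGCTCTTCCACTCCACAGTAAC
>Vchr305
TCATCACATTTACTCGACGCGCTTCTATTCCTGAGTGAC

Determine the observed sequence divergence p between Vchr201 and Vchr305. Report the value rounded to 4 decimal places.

0.2564

The sequences differ at positions 2 (G/C), 10 (C/T), 14 (G/T), 15 (T/C), 21 (T/G), 26 (C/T), 28 (C/T), 32 (A/T), 33 (C/G), 37 (A/G).
There are 10 differences over 39 sites, so p = 10/39 = 0.2564.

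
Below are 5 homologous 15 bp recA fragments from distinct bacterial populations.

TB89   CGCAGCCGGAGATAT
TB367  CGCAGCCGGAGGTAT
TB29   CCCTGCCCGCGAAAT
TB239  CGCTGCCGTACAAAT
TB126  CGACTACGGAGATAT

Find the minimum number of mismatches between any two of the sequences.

Pairwise Hamming distances:
  TB89 vs TB367: 1
  TB89 vs TB29: 5
  TB89 vs TB239: 4
  TB89 vs TB126: 4
  TB367 vs TB29: 6
  TB367 vs TB239: 5
  TB367 vs TB126: 5
  TB29 vs TB239: 5
  TB29 vs TB126: 8
  TB239 vs TB126: 7
The smallest is 1, between TB89 and TB367.

1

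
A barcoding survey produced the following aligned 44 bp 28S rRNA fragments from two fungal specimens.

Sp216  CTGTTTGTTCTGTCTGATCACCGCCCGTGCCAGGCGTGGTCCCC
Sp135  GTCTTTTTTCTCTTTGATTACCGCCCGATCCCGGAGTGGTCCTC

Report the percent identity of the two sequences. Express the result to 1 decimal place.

75.0%

Differing sites — 1:C/G; 3:G/C; 7:G/T; 12:G/C; 14:C/T; 19:C/T; 28:T/A; 29:G/T; 32:A/C; 35:C/A; 43:C/T.
33 of the 44 sites match, so the percent identity is 33/44 × 100 = 75.0%.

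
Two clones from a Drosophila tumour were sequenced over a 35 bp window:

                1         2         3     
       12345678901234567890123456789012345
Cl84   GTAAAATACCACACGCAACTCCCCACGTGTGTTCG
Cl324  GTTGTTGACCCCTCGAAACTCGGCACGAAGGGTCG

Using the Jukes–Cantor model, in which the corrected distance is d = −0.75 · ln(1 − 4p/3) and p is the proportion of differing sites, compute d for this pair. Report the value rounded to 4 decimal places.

The sequences differ at positions 3 (A/T), 4 (A/G), 5 (A/T), 6 (A/T), 7 (T/G), 11 (A/C), 13 (A/T), 16 (C/A), 22 (C/G), 23 (C/G), 28 (T/A), 29 (G/A), 30 (T/G), 32 (T/G).
p = 14/35 = 0.400000.
d = −0.75 · ln(1 − (4/3)·0.400000) = −0.75 · ln(0.466667) = −0.75 · (-0.762139) = 0.5716.

0.5716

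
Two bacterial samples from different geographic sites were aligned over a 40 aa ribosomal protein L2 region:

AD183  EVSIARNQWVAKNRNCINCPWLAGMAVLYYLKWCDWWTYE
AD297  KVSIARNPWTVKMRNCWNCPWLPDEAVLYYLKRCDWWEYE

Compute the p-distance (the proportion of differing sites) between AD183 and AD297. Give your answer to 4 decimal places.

Mismatches occur at site 1 (E→K), site 8 (Q→P), site 10 (V→T), site 11 (A→V), site 13 (N→M), site 17 (I→W), site 23 (A→P), site 24 (G→D), site 25 (M→E), site 33 (W→R), site 38 (T→E).
There are 11 differences over 40 sites, so p = 11/40 = 0.2750.

0.2750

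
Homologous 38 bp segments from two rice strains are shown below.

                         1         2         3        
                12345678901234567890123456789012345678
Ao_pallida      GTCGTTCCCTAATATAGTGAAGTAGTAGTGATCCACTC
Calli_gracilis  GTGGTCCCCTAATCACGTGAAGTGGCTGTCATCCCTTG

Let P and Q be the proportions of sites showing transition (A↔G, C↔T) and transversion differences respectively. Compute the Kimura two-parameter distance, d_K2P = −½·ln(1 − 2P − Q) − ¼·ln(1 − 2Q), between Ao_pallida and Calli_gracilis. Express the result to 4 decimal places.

0.4099

Mismatches occur at site 3 (C/G, transversion), site 6 (T/C, transition), site 14 (A/C, transversion), site 15 (T/A, transversion), site 16 (A/C, transversion), site 24 (A/G, transition), site 26 (T/C, transition), site 27 (A/T, transversion), site 30 (G/C, transversion), site 35 (A/C, transversion), site 36 (C/T, transition), site 38 (C/G, transversion).
Of the 12 differences, 4 transitions and 8 transversions over 38 sites: P = 4/38 = 0.105263, Q = 8/38 = 0.210526.
d = −0.5·ln(0.578948) − 0.25·ln(0.578948) = −0.5·(-0.546543) − 0.25·(-0.546543) = 0.4099.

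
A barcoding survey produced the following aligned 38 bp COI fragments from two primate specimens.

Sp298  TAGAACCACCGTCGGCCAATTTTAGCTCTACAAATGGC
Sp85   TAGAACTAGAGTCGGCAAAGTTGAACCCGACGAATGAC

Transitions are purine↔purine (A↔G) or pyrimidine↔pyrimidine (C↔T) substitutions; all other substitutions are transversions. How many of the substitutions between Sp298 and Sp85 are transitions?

Differing sites — 7:C/T (Ti); 9:C/G (Tv); 10:C/A (Tv); 17:C/A (Tv); 20:T/G (Tv); 23:T/G (Tv); 25:G/A (Ti); 27:T/C (Ti); 29:T/G (Tv); 32:A/G (Ti); 37:G/A (Ti).
Of the 11 differences, 5 transitions and 6 transversions, so the answer is 5.

5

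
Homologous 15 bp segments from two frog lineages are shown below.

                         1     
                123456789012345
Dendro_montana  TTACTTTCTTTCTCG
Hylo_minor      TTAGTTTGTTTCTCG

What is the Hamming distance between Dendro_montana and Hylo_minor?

2

Mismatches occur at site 4 (C/G), site 8 (C/G).
That gives 2 mismatches out of 15 aligned sites, so the Hamming distance is 2.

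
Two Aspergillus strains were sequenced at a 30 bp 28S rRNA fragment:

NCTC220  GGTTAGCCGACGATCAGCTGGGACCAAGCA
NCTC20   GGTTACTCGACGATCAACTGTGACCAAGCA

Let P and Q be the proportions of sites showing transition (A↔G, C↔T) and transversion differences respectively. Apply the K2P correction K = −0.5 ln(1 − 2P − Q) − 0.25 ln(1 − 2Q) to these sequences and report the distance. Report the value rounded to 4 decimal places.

0.1473

Mismatches occur at site 6 (G/C, transversion), site 7 (C/T, transition), site 17 (G/A, transition), site 21 (G/T, transversion).
Of the 4 differences, 2 transitions and 2 transversions over 30 sites: P = 2/30 = 0.066667, Q = 2/30 = 0.066667.
d = −0.5·ln(0.799999) − 0.25·ln(0.866666) = −0.5·(-0.223145) − 0.25·(-0.143102) = 0.1473.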